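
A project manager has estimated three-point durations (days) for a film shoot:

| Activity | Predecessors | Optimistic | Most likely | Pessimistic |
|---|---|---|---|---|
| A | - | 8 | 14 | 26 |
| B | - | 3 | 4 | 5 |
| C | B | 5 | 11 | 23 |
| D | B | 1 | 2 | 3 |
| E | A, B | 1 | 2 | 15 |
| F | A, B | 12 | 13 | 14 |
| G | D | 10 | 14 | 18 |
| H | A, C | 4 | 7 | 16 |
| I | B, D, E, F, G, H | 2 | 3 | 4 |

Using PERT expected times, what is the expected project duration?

te_A = (8 + 4·14 + 26)/6 = 90/6 = 15
te_B = (3 + 4·4 + 5)/6 = 24/6 = 4
te_C = (5 + 4·11 + 23)/6 = 72/6 = 12
te_D = (1 + 4·2 + 3)/6 = 12/6 = 2
te_E = (1 + 4·2 + 15)/6 = 24/6 = 4
te_F = (12 + 4·13 + 14)/6 = 78/6 = 13
te_G = (10 + 4·14 + 18)/6 = 84/6 = 14
te_H = (4 + 4·7 + 16)/6 = 48/6 = 8
te_I = (2 + 4·3 + 4)/6 = 18/6 = 3

Forward pass:
ES_A = 0; EF_A = 15
ES_B = 0; EF_B = 4
ES_C = 4; EF_C = 4+12 = 16
ES_D = 4; EF_D = 4+2 = 6
ES_E = max(EF_A=15, EF_B=4) = 15; EF_E = 15+4 = 19
ES_F = max(EF_A=15, EF_B=4) = 15; EF_F = 15+13 = 28
ES_G = 6; EF_G = 6+14 = 20
ES_H = max(EF_A=15, EF_C=16) = 16; EF_H = 16+8 = 24
ES_I = max(EF_B=4, EF_D=6, EF_E=19, EF_F=28, EF_G=20, EF_H=24) = 28; EF_I = 28+3 = 31
Expected project duration μ = 31 days. Critical path: A → F → I.

31 days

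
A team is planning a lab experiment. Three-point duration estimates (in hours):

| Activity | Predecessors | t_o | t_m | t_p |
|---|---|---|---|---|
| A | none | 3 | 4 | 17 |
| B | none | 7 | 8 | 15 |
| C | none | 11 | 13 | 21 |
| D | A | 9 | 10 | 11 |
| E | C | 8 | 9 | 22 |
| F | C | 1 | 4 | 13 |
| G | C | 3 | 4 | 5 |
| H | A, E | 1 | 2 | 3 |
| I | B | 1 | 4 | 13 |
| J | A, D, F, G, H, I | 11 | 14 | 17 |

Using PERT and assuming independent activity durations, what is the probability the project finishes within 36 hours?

te_A = (3 + 4·4 + 17)/6 = 36/6 = 6; σ²_A = ((17−3)/6)² = 5.444
te_B = (7 + 4·8 + 15)/6 = 54/6 = 9; σ²_B = ((15−7)/6)² = 1.778
te_C = (11 + 4·13 + 21)/6 = 84/6 = 14; σ²_C = ((21−11)/6)² = 2.778
te_D = (9 + 4·10 + 11)/6 = 60/6 = 10; σ²_D = ((11−9)/6)² = 0.111
te_E = (8 + 4·9 + 22)/6 = 66/6 = 11; σ²_E = ((22−8)/6)² = 5.444
te_F = (1 + 4·4 + 13)/6 = 30/6 = 5; σ²_F = ((13−1)/6)² = 4.000
te_G = (3 + 4·4 + 5)/6 = 24/6 = 4; σ²_G = ((5−3)/6)² = 0.111
te_H = (1 + 4·2 + 3)/6 = 12/6 = 2; σ²_H = ((3−1)/6)² = 0.111
te_I = (1 + 4·4 + 13)/6 = 30/6 = 5; σ²_I = ((13−1)/6)² = 4.000
te_J = (11 + 4·14 + 17)/6 = 84/6 = 14; σ²_J = ((17−11)/6)² = 1.000

Forward pass:
ES_A = 0; EF_A = 6
ES_B = 0; EF_B = 9
ES_C = 0; EF_C = 14
ES_D = 6; EF_D = 6+10 = 16
ES_E = 14; EF_E = 14+11 = 25
ES_F = 14; EF_F = 14+5 = 19
ES_G = 14; EF_G = 14+4 = 18
ES_H = max(EF_A=6, EF_E=25) = 25; EF_H = 25+2 = 27
ES_I = 9; EF_I = 9+5 = 14
ES_J = max(EF_A=6, EF_D=16, EF_F=19, EF_G=18, EF_H=27, EF_I=14) = 27; EF_J = 27+14 = 41
Expected project duration μ = 41 hours. Critical path: C → E → H → J.

Variance along critical path = 2.778 + 5.444 + 0.111 + 1.000 = 9.333; σ = √9.333 = 3.055 hours.
Z = (36 − 41) / 3.055 = -1.637
P(T ≤ 36) = Φ(-1.637) ≈ 0.051

0.051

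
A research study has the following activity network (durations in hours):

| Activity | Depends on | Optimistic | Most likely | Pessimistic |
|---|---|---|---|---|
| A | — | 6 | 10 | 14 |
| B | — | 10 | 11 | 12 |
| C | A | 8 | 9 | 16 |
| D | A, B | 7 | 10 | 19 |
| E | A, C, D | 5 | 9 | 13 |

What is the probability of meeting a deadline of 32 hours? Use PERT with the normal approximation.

0.660

te_A = (6 + 4·10 + 14)/6 = 60/6 = 10; σ²_A = ((14−6)/6)² = 1.778
te_B = (10 + 4·11 + 12)/6 = 66/6 = 11; σ²_B = ((12−10)/6)² = 0.111
te_C = (8 + 4·9 + 16)/6 = 60/6 = 10; σ²_C = ((16−8)/6)² = 1.778
te_D = (7 + 4·10 + 19)/6 = 66/6 = 11; σ²_D = ((19−7)/6)² = 4.000
te_E = (5 + 4·9 + 13)/6 = 54/6 = 9; σ²_E = ((13−5)/6)² = 1.778

Forward pass:
ES_A = 0; EF_A = 10
ES_B = 0; EF_B = 11
ES_C = 10; EF_C = 10+10 = 20
ES_D = max(EF_A=10, EF_B=11) = 11; EF_D = 11+11 = 22
ES_E = max(EF_A=10, EF_C=20, EF_D=22) = 22; EF_E = 22+9 = 31
Expected project duration μ = 31 hours. Critical path: B → D → E.

Variance along critical path = 0.111 + 4.000 + 1.778 = 5.889; σ = √5.889 = 2.427 hours.
Z = (32 − 31) / 2.427 = 0.412
P(T ≤ 32) = Φ(0.412) ≈ 0.660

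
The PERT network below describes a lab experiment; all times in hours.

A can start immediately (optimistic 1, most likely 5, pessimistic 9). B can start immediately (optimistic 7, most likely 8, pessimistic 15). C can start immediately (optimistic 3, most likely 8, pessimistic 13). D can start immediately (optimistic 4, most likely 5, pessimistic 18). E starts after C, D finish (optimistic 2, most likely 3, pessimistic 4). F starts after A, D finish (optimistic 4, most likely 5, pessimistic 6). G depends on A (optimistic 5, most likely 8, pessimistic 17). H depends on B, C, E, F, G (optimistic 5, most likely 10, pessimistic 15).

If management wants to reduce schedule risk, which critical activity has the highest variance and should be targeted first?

G

te_A = (1 + 4·5 + 9)/6 = 30/6 = 5; σ²_A = ((9−1)/6)² = 1.778
te_B = (7 + 4·8 + 15)/6 = 54/6 = 9; σ²_B = ((15−7)/6)² = 1.778
te_C = (3 + 4·8 + 13)/6 = 48/6 = 8; σ²_C = ((13−3)/6)² = 2.778
te_D = (4 + 4·5 + 18)/6 = 42/6 = 7; σ²_D = ((18−4)/6)² = 5.444
te_E = (2 + 4·3 + 4)/6 = 18/6 = 3; σ²_E = ((4−2)/6)² = 0.111
te_F = (4 + 4·5 + 6)/6 = 30/6 = 5; σ²_F = ((6−4)/6)² = 0.111
te_G = (5 + 4·8 + 17)/6 = 54/6 = 9; σ²_G = ((17−5)/6)² = 4.000
te_H = (5 + 4·10 + 15)/6 = 60/6 = 10; σ²_H = ((15−5)/6)² = 2.778

Forward pass:
ES_A = 0; EF_A = 5
ES_B = 0; EF_B = 9
ES_C = 0; EF_C = 8
ES_D = 0; EF_D = 7
ES_E = max(EF_C=8, EF_D=7) = 8; EF_E = 8+3 = 11
ES_F = max(EF_A=5, EF_D=7) = 7; EF_F = 7+5 = 12
ES_G = 5; EF_G = 5+9 = 14
ES_H = max(EF_B=9, EF_C=8, EF_E=11, EF_F=12, EF_G=14) = 14; EF_H = 14+10 = 24
Expected project duration μ = 24 hours. Critical path: A → G → H.

Variances on critical path: σ²_A=1.778, σ²_G=4.000, σ²_H=2.778.
Largest is σ²_G = 4.000.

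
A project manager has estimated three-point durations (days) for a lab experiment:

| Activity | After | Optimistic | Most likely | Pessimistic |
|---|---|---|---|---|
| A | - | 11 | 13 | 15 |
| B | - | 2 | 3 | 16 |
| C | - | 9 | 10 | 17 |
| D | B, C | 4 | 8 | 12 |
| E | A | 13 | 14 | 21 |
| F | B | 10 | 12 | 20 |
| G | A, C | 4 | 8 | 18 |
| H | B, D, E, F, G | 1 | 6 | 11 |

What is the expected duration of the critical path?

te_A = (11 + 4·13 + 15)/6 = 78/6 = 13
te_B = (2 + 4·3 + 16)/6 = 30/6 = 5
te_C = (9 + 4·10 + 17)/6 = 66/6 = 11
te_D = (4 + 4·8 + 12)/6 = 48/6 = 8
te_E = (13 + 4·14 + 21)/6 = 90/6 = 15
te_F = (10 + 4·12 + 20)/6 = 78/6 = 13
te_G = (4 + 4·8 + 18)/6 = 54/6 = 9
te_H = (1 + 4·6 + 11)/6 = 36/6 = 6

Forward pass:
ES_A = 0; EF_A = 13
ES_B = 0; EF_B = 5
ES_C = 0; EF_C = 11
ES_D = max(EF_B=5, EF_C=11) = 11; EF_D = 11+8 = 19
ES_E = 13; EF_E = 13+15 = 28
ES_F = 5; EF_F = 5+13 = 18
ES_G = max(EF_A=13, EF_C=11) = 13; EF_G = 13+9 = 22
ES_H = max(EF_B=5, EF_D=19, EF_E=28, EF_F=18, EF_G=22) = 28; EF_H = 28+6 = 34
Expected project duration μ = 34 days. Critical path: A → E → H.

34 days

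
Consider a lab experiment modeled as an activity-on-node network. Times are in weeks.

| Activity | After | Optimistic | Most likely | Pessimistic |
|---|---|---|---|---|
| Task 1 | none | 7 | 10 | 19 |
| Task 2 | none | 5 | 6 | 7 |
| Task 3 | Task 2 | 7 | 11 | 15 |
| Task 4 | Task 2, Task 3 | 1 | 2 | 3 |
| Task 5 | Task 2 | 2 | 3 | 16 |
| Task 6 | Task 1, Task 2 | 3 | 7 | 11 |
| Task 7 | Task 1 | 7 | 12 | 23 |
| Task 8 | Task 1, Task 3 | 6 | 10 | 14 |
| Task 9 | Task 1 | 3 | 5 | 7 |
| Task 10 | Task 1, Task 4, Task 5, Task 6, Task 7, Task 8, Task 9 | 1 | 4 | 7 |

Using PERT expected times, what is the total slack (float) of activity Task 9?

te_Task 1 = (7 + 4·10 + 19)/6 = 66/6 = 11
te_Task 2 = (5 + 4·6 + 7)/6 = 36/6 = 6
te_Task 3 = (7 + 4·11 + 15)/6 = 66/6 = 11
te_Task 4 = (1 + 4·2 + 3)/6 = 12/6 = 2
te_Task 5 = (2 + 4·3 + 16)/6 = 30/6 = 5
te_Task 6 = (3 + 4·7 + 11)/6 = 42/6 = 7
te_Task 7 = (7 + 4·12 + 23)/6 = 78/6 = 13
te_Task 8 = (6 + 4·10 + 14)/6 = 60/6 = 10
te_Task 9 = (3 + 4·5 + 7)/6 = 30/6 = 5
te_Task 10 = (1 + 4·4 + 7)/6 = 24/6 = 4

Forward pass:
ES_Task 1 = 0; EF_Task 1 = 11
ES_Task 2 = 0; EF_Task 2 = 6
ES_Task 3 = 6; EF_Task 3 = 6+11 = 17
ES_Task 4 = max(EF_Task 2=6, EF_Task 3=17) = 17; EF_Task 4 = 17+2 = 19
ES_Task 5 = 6; EF_Task 5 = 6+5 = 11
ES_Task 6 = max(EF_Task 1=11, EF_Task 2=6) = 11; EF_Task 6 = 11+7 = 18
ES_Task 7 = 11; EF_Task 7 = 11+13 = 24
ES_Task 8 = max(EF_Task 1=11, EF_Task 3=17) = 17; EF_Task 8 = 17+10 = 27
ES_Task 9 = 11; EF_Task 9 = 11+5 = 16
ES_Task 10 = max(EF_Task 1=11, EF_Task 4=19, EF_Task 5=11, EF_Task 6=18, EF_Task 7=24, EF_Task 8=27, EF_Task 9=16) = 27; EF_Task 10 = 27+4 = 31
Expected project duration μ = 31 weeks. Critical path: Task 2 → Task 3 → Task 8 → Task 10.

Backward pass:
LF_Task 10 = 31; LS_Task 10 = 31−4 = 27
LF_Task 9 = LS_Task 10 = 27; LS_Task 9 = 27−5 = 22
LF_Task 8 = LS_Task 10 = 27; LS_Task 8 = 27−10 = 17
LF_Task 7 = LS_Task 10 = 27; LS_Task 7 = 27−13 = 14
LF_Task 6 = LS_Task 10 = 27; LS_Task 6 = 27−7 = 20
LF_Task 5 = LS_Task 10 = 27; LS_Task 5 = 27−5 = 22
LF_Task 4 = LS_Task 10 = 27; LS_Task 4 = 27−2 = 25
LF_Task 3 = min(LS_Task 4=25, LS_Task 8=17) = 17; LS_Task 3 = 17−11 = 6
LF_Task 2 = min(LS_Task 3=6, LS_Task 4=25, LS_Task 5=22, LS_Task 6=20) = 6; LS_Task 2 = 6−6 = 0
LF_Task 1 = min(LS_Task 6=20, LS_Task 7=14, LS_Task 8=17, LS_Task 9=22, LS_Task 10=27) = 14; LS_Task 1 = 14−11 = 3
Slack_Task 9 = LS_Task 9 − ES_Task 9 = 22 − 11 = 11

11 weeks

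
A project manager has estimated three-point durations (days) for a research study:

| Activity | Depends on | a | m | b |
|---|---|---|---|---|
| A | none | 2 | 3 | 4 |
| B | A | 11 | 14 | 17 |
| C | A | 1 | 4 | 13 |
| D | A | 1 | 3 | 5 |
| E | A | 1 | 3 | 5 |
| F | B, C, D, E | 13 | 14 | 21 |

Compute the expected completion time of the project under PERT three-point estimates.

32 days

te_A = (2 + 4·3 + 4)/6 = 18/6 = 3
te_B = (11 + 4·14 + 17)/6 = 84/6 = 14
te_C = (1 + 4·4 + 13)/6 = 30/6 = 5
te_D = (1 + 4·3 + 5)/6 = 18/6 = 3
te_E = (1 + 4·3 + 5)/6 = 18/6 = 3
te_F = (13 + 4·14 + 21)/6 = 90/6 = 15

Forward pass:
ES_A = 0; EF_A = 3
ES_B = 3; EF_B = 3+14 = 17
ES_C = 3; EF_C = 3+5 = 8
ES_D = 3; EF_D = 3+3 = 6
ES_E = 3; EF_E = 3+3 = 6
ES_F = max(EF_B=17, EF_C=8, EF_D=6, EF_E=6) = 17; EF_F = 17+15 = 32
Expected project duration μ = 32 days. Critical path: A → B → F.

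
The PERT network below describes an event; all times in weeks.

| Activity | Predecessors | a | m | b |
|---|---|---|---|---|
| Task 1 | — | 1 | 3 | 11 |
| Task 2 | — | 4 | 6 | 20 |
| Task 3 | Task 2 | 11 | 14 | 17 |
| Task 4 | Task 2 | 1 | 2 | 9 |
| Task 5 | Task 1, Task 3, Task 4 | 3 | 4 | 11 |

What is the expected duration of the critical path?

27 weeks

te_Task 1 = (1 + 4·3 + 11)/6 = 24/6 = 4
te_Task 2 = (4 + 4·6 + 20)/6 = 48/6 = 8
te_Task 3 = (11 + 4·14 + 17)/6 = 84/6 = 14
te_Task 4 = (1 + 4·2 + 9)/6 = 18/6 = 3
te_Task 5 = (3 + 4·4 + 11)/6 = 30/6 = 5

Forward pass:
ES_Task 1 = 0; EF_Task 1 = 4
ES_Task 2 = 0; EF_Task 2 = 8
ES_Task 3 = 8; EF_Task 3 = 8+14 = 22
ES_Task 4 = 8; EF_Task 4 = 8+3 = 11
ES_Task 5 = max(EF_Task 1=4, EF_Task 3=22, EF_Task 4=11) = 22; EF_Task 5 = 22+5 = 27
Expected project duration μ = 27 weeks. Critical path: Task 2 → Task 3 → Task 5.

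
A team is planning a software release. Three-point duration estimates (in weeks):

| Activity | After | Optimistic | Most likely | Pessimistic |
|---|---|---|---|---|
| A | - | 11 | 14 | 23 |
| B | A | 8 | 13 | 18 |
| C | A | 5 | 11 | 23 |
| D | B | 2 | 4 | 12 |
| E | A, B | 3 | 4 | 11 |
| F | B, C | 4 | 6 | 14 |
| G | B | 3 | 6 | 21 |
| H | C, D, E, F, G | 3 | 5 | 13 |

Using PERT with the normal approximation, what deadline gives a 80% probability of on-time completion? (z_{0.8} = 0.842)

45.6 weeks

te_A = (11 + 4·14 + 23)/6 = 90/6 = 15; σ²_A = ((23−11)/6)² = 4.000
te_B = (8 + 4·13 + 18)/6 = 78/6 = 13; σ²_B = ((18−8)/6)² = 2.778
te_C = (5 + 4·11 + 23)/6 = 72/6 = 12; σ²_C = ((23−5)/6)² = 9.000
te_D = (2 + 4·4 + 12)/6 = 30/6 = 5; σ²_D = ((12−2)/6)² = 2.778
te_E = (3 + 4·4 + 11)/6 = 30/6 = 5; σ²_E = ((11−3)/6)² = 1.778
te_F = (4 + 4·6 + 14)/6 = 42/6 = 7; σ²_F = ((14−4)/6)² = 2.778
te_G = (3 + 4·6 + 21)/6 = 48/6 = 8; σ²_G = ((21−3)/6)² = 9.000
te_H = (3 + 4·5 + 13)/6 = 36/6 = 6; σ²_H = ((13−3)/6)² = 2.778

Forward pass:
ES_A = 0; EF_A = 15
ES_B = 15; EF_B = 15+13 = 28
ES_C = 15; EF_C = 15+12 = 27
ES_D = 28; EF_D = 28+5 = 33
ES_E = max(EF_A=15, EF_B=28) = 28; EF_E = 28+5 = 33
ES_F = max(EF_B=28, EF_C=27) = 28; EF_F = 28+7 = 35
ES_G = 28; EF_G = 28+8 = 36
ES_H = max(EF_C=27, EF_D=33, EF_E=33, EF_F=35, EF_G=36) = 36; EF_H = 36+6 = 42
Expected project duration μ = 42 weeks. Critical path: A → B → G → H.

Variance along critical path = 4.000 + 2.778 + 9.000 + 2.778 = 18.556; σ = 4.308 weeks.
D = μ + z·σ = 42 + 0.842·4.308 = 45.6 weeks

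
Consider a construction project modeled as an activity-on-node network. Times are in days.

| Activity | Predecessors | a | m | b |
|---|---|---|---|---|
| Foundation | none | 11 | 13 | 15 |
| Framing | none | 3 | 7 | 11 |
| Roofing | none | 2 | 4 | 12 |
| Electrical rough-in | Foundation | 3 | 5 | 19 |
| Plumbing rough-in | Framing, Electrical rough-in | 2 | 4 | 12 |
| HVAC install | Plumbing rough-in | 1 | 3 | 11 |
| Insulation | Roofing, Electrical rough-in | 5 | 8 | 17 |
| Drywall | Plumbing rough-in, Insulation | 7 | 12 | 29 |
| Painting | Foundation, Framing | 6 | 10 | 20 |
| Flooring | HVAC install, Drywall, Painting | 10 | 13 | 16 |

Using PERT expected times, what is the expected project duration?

te_Foundation = (11 + 4·13 + 15)/6 = 78/6 = 13
te_Framing = (3 + 4·7 + 11)/6 = 42/6 = 7
te_Roofing = (2 + 4·4 + 12)/6 = 30/6 = 5
te_Electrical rough-in = (3 + 4·5 + 19)/6 = 42/6 = 7
te_Plumbing rough-in = (2 + 4·4 + 12)/6 = 30/6 = 5
te_HVAC install = (1 + 4·3 + 11)/6 = 24/6 = 4
te_Insulation = (5 + 4·8 + 17)/6 = 54/6 = 9
te_Drywall = (7 + 4·12 + 29)/6 = 84/6 = 14
te_Painting = (6 + 4·10 + 20)/6 = 66/6 = 11
te_Flooring = (10 + 4·13 + 16)/6 = 78/6 = 13

Forward pass:
ES_Foundation = 0; EF_Foundation = 13
ES_Framing = 0; EF_Framing = 7
ES_Roofing = 0; EF_Roofing = 5
ES_Electrical rough-in = 13; EF_Electrical rough-in = 13+7 = 20
ES_Plumbing rough-in = max(EF_Framing=7, EF_Electrical rough-in=20) = 20; EF_Plumbing rough-in = 20+5 = 25
ES_HVAC install = 25; EF_HVAC install = 25+4 = 29
ES_Insulation = max(EF_Roofing=5, EF_Electrical rough-in=20) = 20; EF_Insulation = 20+9 = 29
ES_Drywall = max(EF_Plumbing rough-in=25, EF_Insulation=29) = 29; EF_Drywall = 29+14 = 43
ES_Painting = max(EF_Foundation=13, EF_Framing=7) = 13; EF_Painting = 13+11 = 24
ES_Flooring = max(EF_HVAC install=29, EF_Drywall=43, EF_Painting=24) = 43; EF_Flooring = 43+13 = 56
Expected project duration μ = 56 days. Critical path: Foundation → Electrical rough-in → Insulation → Drywall → Flooring.

56 days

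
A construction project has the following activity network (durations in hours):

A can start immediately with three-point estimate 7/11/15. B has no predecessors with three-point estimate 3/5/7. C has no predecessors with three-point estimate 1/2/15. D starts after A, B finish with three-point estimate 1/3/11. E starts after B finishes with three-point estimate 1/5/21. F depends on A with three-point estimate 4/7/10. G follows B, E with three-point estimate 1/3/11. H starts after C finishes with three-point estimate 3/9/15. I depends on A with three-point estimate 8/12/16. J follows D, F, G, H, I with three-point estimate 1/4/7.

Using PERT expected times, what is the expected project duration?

te_A = (7 + 4·11 + 15)/6 = 66/6 = 11
te_B = (3 + 4·5 + 7)/6 = 30/6 = 5
te_C = (1 + 4·2 + 15)/6 = 24/6 = 4
te_D = (1 + 4·3 + 11)/6 = 24/6 = 4
te_E = (1 + 4·5 + 21)/6 = 42/6 = 7
te_F = (4 + 4·7 + 10)/6 = 42/6 = 7
te_G = (1 + 4·3 + 11)/6 = 24/6 = 4
te_H = (3 + 4·9 + 15)/6 = 54/6 = 9
te_I = (8 + 4·12 + 16)/6 = 72/6 = 12
te_J = (1 + 4·4 + 7)/6 = 24/6 = 4

Forward pass:
ES_A = 0; EF_A = 11
ES_B = 0; EF_B = 5
ES_C = 0; EF_C = 4
ES_D = max(EF_A=11, EF_B=5) = 11; EF_D = 11+4 = 15
ES_E = 5; EF_E = 5+7 = 12
ES_F = 11; EF_F = 11+7 = 18
ES_G = max(EF_B=5, EF_E=12) = 12; EF_G = 12+4 = 16
ES_H = 4; EF_H = 4+9 = 13
ES_I = 11; EF_I = 11+12 = 23
ES_J = max(EF_D=15, EF_F=18, EF_G=16, EF_H=13, EF_I=23) = 23; EF_J = 23+4 = 27
Expected project duration μ = 27 hours. Critical path: A → I → J.

27 hours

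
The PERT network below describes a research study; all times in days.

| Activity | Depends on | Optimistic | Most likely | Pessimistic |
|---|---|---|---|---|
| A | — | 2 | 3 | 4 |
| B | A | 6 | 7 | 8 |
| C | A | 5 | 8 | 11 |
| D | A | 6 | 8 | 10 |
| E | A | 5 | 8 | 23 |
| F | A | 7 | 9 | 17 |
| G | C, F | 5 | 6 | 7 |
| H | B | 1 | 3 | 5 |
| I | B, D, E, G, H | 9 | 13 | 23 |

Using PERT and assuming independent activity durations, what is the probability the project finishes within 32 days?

te_A = (2 + 4·3 + 4)/6 = 18/6 = 3; σ²_A = ((4−2)/6)² = 0.111
te_B = (6 + 4·7 + 8)/6 = 42/6 = 7; σ²_B = ((8−6)/6)² = 0.111
te_C = (5 + 4·8 + 11)/6 = 48/6 = 8; σ²_C = ((11−5)/6)² = 1.000
te_D = (6 + 4·8 + 10)/6 = 48/6 = 8; σ²_D = ((10−6)/6)² = 0.444
te_E = (5 + 4·8 + 23)/6 = 60/6 = 10; σ²_E = ((23−5)/6)² = 9.000
te_F = (7 + 4·9 + 17)/6 = 60/6 = 10; σ²_F = ((17−7)/6)² = 2.778
te_G = (5 + 4·6 + 7)/6 = 36/6 = 6; σ²_G = ((7−5)/6)² = 0.111
te_H = (1 + 4·3 + 5)/6 = 18/6 = 3; σ²_H = ((5−1)/6)² = 0.444
te_I = (9 + 4·13 + 23)/6 = 84/6 = 14; σ²_I = ((23−9)/6)² = 5.444

Forward pass:
ES_A = 0; EF_A = 3
ES_B = 3; EF_B = 3+7 = 10
ES_C = 3; EF_C = 3+8 = 11
ES_D = 3; EF_D = 3+8 = 11
ES_E = 3; EF_E = 3+10 = 13
ES_F = 3; EF_F = 3+10 = 13
ES_G = max(EF_C=11, EF_F=13) = 13; EF_G = 13+6 = 19
ES_H = 10; EF_H = 10+3 = 13
ES_I = max(EF_B=10, EF_D=11, EF_E=13, EF_G=19, EF_H=13) = 19; EF_I = 19+14 = 33
Expected project duration μ = 33 days. Critical path: A → F → G → I.

Variance along critical path = 0.111 + 2.778 + 0.111 + 5.444 = 8.444; σ = √8.444 = 2.906 days.
Z = (32 − 33) / 2.906 = -0.344
P(T ≤ 32) = Φ(-0.344) ≈ 0.365

0.365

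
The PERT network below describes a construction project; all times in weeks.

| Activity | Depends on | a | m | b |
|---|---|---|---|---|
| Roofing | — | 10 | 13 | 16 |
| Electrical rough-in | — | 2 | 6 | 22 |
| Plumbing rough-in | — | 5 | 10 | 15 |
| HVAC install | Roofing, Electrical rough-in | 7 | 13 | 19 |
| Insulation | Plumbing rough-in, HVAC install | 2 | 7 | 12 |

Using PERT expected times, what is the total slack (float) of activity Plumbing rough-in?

16 weeks

te_Roofing = (10 + 4·13 + 16)/6 = 78/6 = 13
te_Electrical rough-in = (2 + 4·6 + 22)/6 = 48/6 = 8
te_Plumbing rough-in = (5 + 4·10 + 15)/6 = 60/6 = 10
te_HVAC install = (7 + 4·13 + 19)/6 = 78/6 = 13
te_Insulation = (2 + 4·7 + 12)/6 = 42/6 = 7

Forward pass:
ES_Roofing = 0; EF_Roofing = 13
ES_Electrical rough-in = 0; EF_Electrical rough-in = 8
ES_Plumbing rough-in = 0; EF_Plumbing rough-in = 10
ES_HVAC install = max(EF_Roofing=13, EF_Electrical rough-in=8) = 13; EF_HVAC install = 13+13 = 26
ES_Insulation = max(EF_Plumbing rough-in=10, EF_HVAC install=26) = 26; EF_Insulation = 26+7 = 33
Expected project duration μ = 33 weeks. Critical path: Roofing → HVAC install → Insulation.

Backward pass:
LF_Insulation = 33; LS_Insulation = 33−7 = 26
LF_HVAC install = LS_Insulation = 26; LS_HVAC install = 26−13 = 13
LF_Plumbing rough-in = LS_Insulation = 26; LS_Plumbing rough-in = 26−10 = 16
LF_Electrical rough-in = LS_HVAC install = 13; LS_Electrical rough-in = 13−8 = 5
LF_Roofing = LS_HVAC install = 13; LS_Roofing = 13−13 = 0
Slack_Plumbing rough-in = LS_Plumbing rough-in − ES_Plumbing rough-in = 16 − 0 = 16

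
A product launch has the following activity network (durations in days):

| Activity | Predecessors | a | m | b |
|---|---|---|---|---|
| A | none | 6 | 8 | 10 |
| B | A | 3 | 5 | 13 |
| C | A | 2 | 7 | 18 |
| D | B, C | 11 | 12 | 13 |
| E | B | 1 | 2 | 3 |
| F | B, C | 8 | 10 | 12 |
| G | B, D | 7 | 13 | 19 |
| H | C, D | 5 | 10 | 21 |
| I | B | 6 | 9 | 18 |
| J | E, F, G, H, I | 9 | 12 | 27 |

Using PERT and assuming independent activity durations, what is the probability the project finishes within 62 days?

te_A = (6 + 4·8 + 10)/6 = 48/6 = 8; σ²_A = ((10−6)/6)² = 0.444
te_B = (3 + 4·5 + 13)/6 = 36/6 = 6; σ²_B = ((13−3)/6)² = 2.778
te_C = (2 + 4·7 + 18)/6 = 48/6 = 8; σ²_C = ((18−2)/6)² = 7.111
te_D = (11 + 4·12 + 13)/6 = 72/6 = 12; σ²_D = ((13−11)/6)² = 0.111
te_E = (1 + 4·2 + 3)/6 = 12/6 = 2; σ²_E = ((3−1)/6)² = 0.111
te_F = (8 + 4·10 + 12)/6 = 60/6 = 10; σ²_F = ((12−8)/6)² = 0.444
te_G = (7 + 4·13 + 19)/6 = 78/6 = 13; σ²_G = ((19−7)/6)² = 4.000
te_H = (5 + 4·10 + 21)/6 = 66/6 = 11; σ²_H = ((21−5)/6)² = 7.111
te_I = (6 + 4·9 + 18)/6 = 60/6 = 10; σ²_I = ((18−6)/6)² = 4.000
te_J = (9 + 4·12 + 27)/6 = 84/6 = 14; σ²_J = ((27−9)/6)² = 9.000

Forward pass:
ES_A = 0; EF_A = 8
ES_B = 8; EF_B = 8+6 = 14
ES_C = 8; EF_C = 8+8 = 16
ES_D = max(EF_B=14, EF_C=16) = 16; EF_D = 16+12 = 28
ES_E = 14; EF_E = 14+2 = 16
ES_F = max(EF_B=14, EF_C=16) = 16; EF_F = 16+10 = 26
ES_G = max(EF_B=14, EF_D=28) = 28; EF_G = 28+13 = 41
ES_H = max(EF_C=16, EF_D=28) = 28; EF_H = 28+11 = 39
ES_I = 14; EF_I = 14+10 = 24
ES_J = max(EF_E=16, EF_F=26, EF_G=41, EF_H=39, EF_I=24) = 41; EF_J = 41+14 = 55
Expected project duration μ = 55 days. Critical path: A → C → D → G → J.

Variance along critical path = 0.444 + 7.111 + 0.111 + 4.000 + 9.000 = 20.667; σ = √20.667 = 4.546 days.
Z = (62 − 55) / 4.546 = 1.540
P(T ≤ 62) = Φ(1.540) ≈ 0.938

0.938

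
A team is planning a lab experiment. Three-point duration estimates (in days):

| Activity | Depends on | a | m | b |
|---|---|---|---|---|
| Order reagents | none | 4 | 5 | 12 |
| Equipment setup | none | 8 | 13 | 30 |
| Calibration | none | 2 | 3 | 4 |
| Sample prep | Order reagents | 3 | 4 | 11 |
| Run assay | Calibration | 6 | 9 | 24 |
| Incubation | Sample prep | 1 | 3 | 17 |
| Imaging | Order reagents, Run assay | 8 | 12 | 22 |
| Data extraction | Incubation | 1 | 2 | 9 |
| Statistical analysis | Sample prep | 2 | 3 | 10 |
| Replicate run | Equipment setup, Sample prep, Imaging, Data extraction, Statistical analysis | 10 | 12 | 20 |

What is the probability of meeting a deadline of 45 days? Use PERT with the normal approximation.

0.885

te_Order reagents = (4 + 4·5 + 12)/6 = 36/6 = 6; σ²_Order reagents = ((12−4)/6)² = 1.778
te_Equipment setup = (8 + 4·13 + 30)/6 = 90/6 = 15; σ²_Equipment setup = ((30−8)/6)² = 13.444
te_Calibration = (2 + 4·3 + 4)/6 = 18/6 = 3; σ²_Calibration = ((4−2)/6)² = 0.111
te_Sample prep = (3 + 4·4 + 11)/6 = 30/6 = 5; σ²_Sample prep = ((11−3)/6)² = 1.778
te_Run assay = (6 + 4·9 + 24)/6 = 66/6 = 11; σ²_Run assay = ((24−6)/6)² = 9.000
te_Incubation = (1 + 4·3 + 17)/6 = 30/6 = 5; σ²_Incubation = ((17−1)/6)² = 7.111
te_Imaging = (8 + 4·12 + 22)/6 = 78/6 = 13; σ²_Imaging = ((22−8)/6)² = 5.444
te_Data extraction = (1 + 4·2 + 9)/6 = 18/6 = 3; σ²_Data extraction = ((9−1)/6)² = 1.778
te_Statistical analysis = (2 + 4·3 + 10)/6 = 24/6 = 4; σ²_Statistical analysis = ((10−2)/6)² = 1.778
te_Replicate run = (10 + 4·12 + 20)/6 = 78/6 = 13; σ²_Replicate run = ((20−10)/6)² = 2.778

Forward pass:
ES_Order reagents = 0; EF_Order reagents = 6
ES_Equipment setup = 0; EF_Equipment setup = 15
ES_Calibration = 0; EF_Calibration = 3
ES_Sample prep = 6; EF_Sample prep = 6+5 = 11
ES_Run assay = 3; EF_Run assay = 3+11 = 14
ES_Incubation = 11; EF_Incubation = 11+5 = 16
ES_Imaging = max(EF_Order reagents=6, EF_Run assay=14) = 14; EF_Imaging = 14+13 = 27
ES_Data extraction = 16; EF_Data extraction = 16+3 = 19
ES_Statistical analysis = 11; EF_Statistical analysis = 11+4 = 15
ES_Replicate run = max(EF_Equipment setup=15, EF_Sample prep=11, EF_Imaging=27, EF_Data extraction=19, EF_Statistical analysis=15) = 27; EF_Replicate run = 27+13 = 40
Expected project duration μ = 40 days. Critical path: Calibration → Run assay → Imaging → Replicate run.

Variance along critical path = 0.111 + 9.000 + 5.444 + 2.778 = 17.333; σ = √17.333 = 4.163 days.
Z = (45 − 40) / 4.163 = 1.201
P(T ≤ 45) = Φ(1.201) ≈ 0.885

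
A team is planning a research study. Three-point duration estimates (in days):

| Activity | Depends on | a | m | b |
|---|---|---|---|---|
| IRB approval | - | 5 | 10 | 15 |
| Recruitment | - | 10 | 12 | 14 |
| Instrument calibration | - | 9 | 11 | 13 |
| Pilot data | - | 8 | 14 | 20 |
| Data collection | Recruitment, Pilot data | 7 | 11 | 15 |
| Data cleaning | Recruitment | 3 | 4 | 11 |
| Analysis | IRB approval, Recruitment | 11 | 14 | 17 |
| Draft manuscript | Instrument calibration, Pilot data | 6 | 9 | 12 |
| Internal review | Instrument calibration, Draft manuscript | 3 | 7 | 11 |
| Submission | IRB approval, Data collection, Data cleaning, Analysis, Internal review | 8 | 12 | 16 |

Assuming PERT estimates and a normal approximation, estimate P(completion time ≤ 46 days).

0.914

te_IRB approval = (5 + 4·10 + 15)/6 = 60/6 = 10; σ²_IRB approval = ((15−5)/6)² = 2.778
te_Recruitment = (10 + 4·12 + 14)/6 = 72/6 = 12; σ²_Recruitment = ((14−10)/6)² = 0.444
te_Instrument calibration = (9 + 4·11 + 13)/6 = 66/6 = 11; σ²_Instrument calibration = ((13−9)/6)² = 0.444
te_Pilot data = (8 + 4·14 + 20)/6 = 84/6 = 14; σ²_Pilot data = ((20−8)/6)² = 4.000
te_Data collection = (7 + 4·11 + 15)/6 = 66/6 = 11; σ²_Data collection = ((15−7)/6)² = 1.778
te_Data cleaning = (3 + 4·4 + 11)/6 = 30/6 = 5; σ²_Data cleaning = ((11−3)/6)² = 1.778
te_Analysis = (11 + 4·14 + 17)/6 = 84/6 = 14; σ²_Analysis = ((17−11)/6)² = 1.000
te_Draft manuscript = (6 + 4·9 + 12)/6 = 54/6 = 9; σ²_Draft manuscript = ((12−6)/6)² = 1.000
te_Internal review = (3 + 4·7 + 11)/6 = 42/6 = 7; σ²_Internal review = ((11−3)/6)² = 1.778
te_Submission = (8 + 4·12 + 16)/6 = 72/6 = 12; σ²_Submission = ((16−8)/6)² = 1.778

Forward pass:
ES_IRB approval = 0; EF_IRB approval = 10
ES_Recruitment = 0; EF_Recruitment = 12
ES_Instrument calibration = 0; EF_Instrument calibration = 11
ES_Pilot data = 0; EF_Pilot data = 14
ES_Data collection = max(EF_Recruitment=12, EF_Pilot data=14) = 14; EF_Data collection = 14+11 = 25
ES_Data cleaning = 12; EF_Data cleaning = 12+5 = 17
ES_Analysis = max(EF_IRB approval=10, EF_Recruitment=12) = 12; EF_Analysis = 12+14 = 26
ES_Draft manuscript = max(EF_Instrument calibration=11, EF_Pilot data=14) = 14; EF_Draft manuscript = 14+9 = 23
ES_Internal review = max(EF_Instrument calibration=11, EF_Draft manuscript=23) = 23; EF_Internal review = 23+7 = 30
ES_Submission = max(EF_IRB approval=10, EF_Data collection=25, EF_Data cleaning=17, EF_Analysis=26, EF_Internal review=30) = 30; EF_Submission = 30+12 = 42
Expected project duration μ = 42 days. Critical path: Pilot data → Draft manuscript → Internal review → Submission.

Variance along critical path = 4.000 + 1.000 + 1.778 + 1.778 = 8.556; σ = √8.556 = 2.925 days.
Z = (46 − 42) / 2.925 = 1.368
P(T ≤ 46) = Φ(1.368) ≈ 0.914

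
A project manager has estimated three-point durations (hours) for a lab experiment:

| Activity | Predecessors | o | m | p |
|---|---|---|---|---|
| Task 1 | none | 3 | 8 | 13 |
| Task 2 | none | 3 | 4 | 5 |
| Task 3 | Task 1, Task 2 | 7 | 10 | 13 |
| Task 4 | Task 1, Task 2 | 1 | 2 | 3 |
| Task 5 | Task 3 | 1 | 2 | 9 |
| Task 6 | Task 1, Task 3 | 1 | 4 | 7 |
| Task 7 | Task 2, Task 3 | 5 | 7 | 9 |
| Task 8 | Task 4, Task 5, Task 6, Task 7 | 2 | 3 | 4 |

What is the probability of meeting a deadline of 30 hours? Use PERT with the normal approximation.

0.832

te_Task 1 = (3 + 4·8 + 13)/6 = 48/6 = 8; σ²_Task 1 = ((13−3)/6)² = 2.778
te_Task 2 = (3 + 4·4 + 5)/6 = 24/6 = 4; σ²_Task 2 = ((5−3)/6)² = 0.111
te_Task 3 = (7 + 4·10 + 13)/6 = 60/6 = 10; σ²_Task 3 = ((13−7)/6)² = 1.000
te_Task 4 = (1 + 4·2 + 3)/6 = 12/6 = 2; σ²_Task 4 = ((3−1)/6)² = 0.111
te_Task 5 = (1 + 4·2 + 9)/6 = 18/6 = 3; σ²_Task 5 = ((9−1)/6)² = 1.778
te_Task 6 = (1 + 4·4 + 7)/6 = 24/6 = 4; σ²_Task 6 = ((7−1)/6)² = 1.000
te_Task 7 = (5 + 4·7 + 9)/6 = 42/6 = 7; σ²_Task 7 = ((9−5)/6)² = 0.444
te_Task 8 = (2 + 4·3 + 4)/6 = 18/6 = 3; σ²_Task 8 = ((4−2)/6)² = 0.111

Forward pass:
ES_Task 1 = 0; EF_Task 1 = 8
ES_Task 2 = 0; EF_Task 2 = 4
ES_Task 3 = max(EF_Task 1=8, EF_Task 2=4) = 8; EF_Task 3 = 8+10 = 18
ES_Task 4 = max(EF_Task 1=8, EF_Task 2=4) = 8; EF_Task 4 = 8+2 = 10
ES_Task 5 = 18; EF_Task 5 = 18+3 = 21
ES_Task 6 = max(EF_Task 1=8, EF_Task 3=18) = 18; EF_Task 6 = 18+4 = 22
ES_Task 7 = max(EF_Task 2=4, EF_Task 3=18) = 18; EF_Task 7 = 18+7 = 25
ES_Task 8 = max(EF_Task 4=10, EF_Task 5=21, EF_Task 6=22, EF_Task 7=25) = 25; EF_Task 8 = 25+3 = 28
Expected project duration μ = 28 hours. Critical path: Task 1 → Task 3 → Task 7 → Task 8.

Variance along critical path = 2.778 + 1.000 + 0.444 + 0.111 = 4.333; σ = √4.333 = 2.082 hours.
Z = (30 − 28) / 2.082 = 0.961
P(T ≤ 30) = Φ(0.961) ≈ 0.832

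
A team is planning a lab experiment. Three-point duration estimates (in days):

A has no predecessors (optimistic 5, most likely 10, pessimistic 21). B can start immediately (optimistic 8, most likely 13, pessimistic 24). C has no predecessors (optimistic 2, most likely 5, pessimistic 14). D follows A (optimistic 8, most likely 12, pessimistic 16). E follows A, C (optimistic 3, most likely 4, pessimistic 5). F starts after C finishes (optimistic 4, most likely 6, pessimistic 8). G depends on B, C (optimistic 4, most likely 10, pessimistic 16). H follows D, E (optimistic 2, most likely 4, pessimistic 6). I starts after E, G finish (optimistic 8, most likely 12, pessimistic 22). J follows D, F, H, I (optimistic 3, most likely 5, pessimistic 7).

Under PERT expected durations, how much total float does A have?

9 days

te_A = (5 + 4·10 + 21)/6 = 66/6 = 11
te_B = (8 + 4·13 + 24)/6 = 84/6 = 14
te_C = (2 + 4·5 + 14)/6 = 36/6 = 6
te_D = (8 + 4·12 + 16)/6 = 72/6 = 12
te_E = (3 + 4·4 + 5)/6 = 24/6 = 4
te_F = (4 + 4·6 + 8)/6 = 36/6 = 6
te_G = (4 + 4·10 + 16)/6 = 60/6 = 10
te_H = (2 + 4·4 + 6)/6 = 24/6 = 4
te_I = (8 + 4·12 + 22)/6 = 78/6 = 13
te_J = (3 + 4·5 + 7)/6 = 30/6 = 5

Forward pass:
ES_A = 0; EF_A = 11
ES_B = 0; EF_B = 14
ES_C = 0; EF_C = 6
ES_D = 11; EF_D = 11+12 = 23
ES_E = max(EF_A=11, EF_C=6) = 11; EF_E = 11+4 = 15
ES_F = 6; EF_F = 6+6 = 12
ES_G = max(EF_B=14, EF_C=6) = 14; EF_G = 14+10 = 24
ES_H = max(EF_D=23, EF_E=15) = 23; EF_H = 23+4 = 27
ES_I = max(EF_E=15, EF_G=24) = 24; EF_I = 24+13 = 37
ES_J = max(EF_D=23, EF_F=12, EF_H=27, EF_I=37) = 37; EF_J = 37+5 = 42
Expected project duration μ = 42 days. Critical path: B → G → I → J.

Backward pass:
LF_J = 42; LS_J = 42−5 = 37
LF_I = LS_J = 37; LS_I = 37−13 = 24
LF_H = LS_J = 37; LS_H = 37−4 = 33
LF_G = LS_I = 24; LS_G = 24−10 = 14
LF_F = LS_J = 37; LS_F = 37−6 = 31
LF_E = min(LS_H=33, LS_I=24) = 24; LS_E = 24−4 = 20
LF_D = min(LS_H=33, LS_J=37) = 33; LS_D = 33−12 = 21
LF_C = min(LS_E=20, LS_F=31, LS_G=14) = 14; LS_C = 14−6 = 8
LF_B = LS_G = 14; LS_B = 14−14 = 0
LF_A = min(LS_D=21, LS_E=20) = 20; LS_A = 20−11 = 9
Slack_A = LS_A − ES_A = 9 − 0 = 9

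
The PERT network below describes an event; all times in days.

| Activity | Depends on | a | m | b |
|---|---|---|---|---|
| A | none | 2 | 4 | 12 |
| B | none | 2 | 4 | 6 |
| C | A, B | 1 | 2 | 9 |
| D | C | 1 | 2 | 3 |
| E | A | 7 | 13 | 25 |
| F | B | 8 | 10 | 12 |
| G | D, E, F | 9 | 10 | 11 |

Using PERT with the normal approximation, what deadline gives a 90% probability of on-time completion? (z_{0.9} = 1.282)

te_A = (2 + 4·4 + 12)/6 = 30/6 = 5; σ²_A = ((12−2)/6)² = 2.778
te_B = (2 + 4·4 + 6)/6 = 24/6 = 4; σ²_B = ((6−2)/6)² = 0.444
te_C = (1 + 4·2 + 9)/6 = 18/6 = 3; σ²_C = ((9−1)/6)² = 1.778
te_D = (1 + 4·2 + 3)/6 = 12/6 = 2; σ²_D = ((3−1)/6)² = 0.111
te_E = (7 + 4·13 + 25)/6 = 84/6 = 14; σ²_E = ((25−7)/6)² = 9.000
te_F = (8 + 4·10 + 12)/6 = 60/6 = 10; σ²_F = ((12−8)/6)² = 0.444
te_G = (9 + 4·10 + 11)/6 = 60/6 = 10; σ²_G = ((11−9)/6)² = 0.111

Forward pass:
ES_A = 0; EF_A = 5
ES_B = 0; EF_B = 4
ES_C = max(EF_A=5, EF_B=4) = 5; EF_C = 5+3 = 8
ES_D = 8; EF_D = 8+2 = 10
ES_E = 5; EF_E = 5+14 = 19
ES_F = 4; EF_F = 4+10 = 14
ES_G = max(EF_D=10, EF_E=19, EF_F=14) = 19; EF_G = 19+10 = 29
Expected project duration μ = 29 days. Critical path: A → E → G.

Variance along critical path = 2.778 + 9.000 + 0.111 = 11.889; σ = 3.448 days.
D = μ + z·σ = 29 + 1.282·3.448 = 33.4 days

33.4 days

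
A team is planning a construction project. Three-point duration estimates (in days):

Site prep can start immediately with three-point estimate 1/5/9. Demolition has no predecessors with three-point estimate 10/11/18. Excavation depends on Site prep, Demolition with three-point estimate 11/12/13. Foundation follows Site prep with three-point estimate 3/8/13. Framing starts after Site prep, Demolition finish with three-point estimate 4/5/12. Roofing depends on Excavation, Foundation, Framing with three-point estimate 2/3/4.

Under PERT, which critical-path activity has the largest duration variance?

te_Site prep = (1 + 4·5 + 9)/6 = 30/6 = 5; σ²_Site prep = ((9−1)/6)² = 1.778
te_Demolition = (10 + 4·11 + 18)/6 = 72/6 = 12; σ²_Demolition = ((18−10)/6)² = 1.778
te_Excavation = (11 + 4·12 + 13)/6 = 72/6 = 12; σ²_Excavation = ((13−11)/6)² = 0.111
te_Foundation = (3 + 4·8 + 13)/6 = 48/6 = 8; σ²_Foundation = ((13−3)/6)² = 2.778
te_Framing = (4 + 4·5 + 12)/6 = 36/6 = 6; σ²_Framing = ((12−4)/6)² = 1.778
te_Roofing = (2 + 4·3 + 4)/6 = 18/6 = 3; σ²_Roofing = ((4−2)/6)² = 0.111

Forward pass:
ES_Site prep = 0; EF_Site prep = 5
ES_Demolition = 0; EF_Demolition = 12
ES_Excavation = max(EF_Site prep=5, EF_Demolition=12) = 12; EF_Excavation = 12+12 = 24
ES_Foundation = 5; EF_Foundation = 5+8 = 13
ES_Framing = max(EF_Site prep=5, EF_Demolition=12) = 12; EF_Framing = 12+6 = 18
ES_Roofing = max(EF_Excavation=24, EF_Foundation=13, EF_Framing=18) = 24; EF_Roofing = 24+3 = 27
Expected project duration μ = 27 days. Critical path: Demolition → Excavation → Roofing.

Variances on critical path: σ²_Demolition=1.778, σ²_Excavation=0.111, σ²_Roofing=0.111.
Largest is σ²_Demolition = 1.778.

Demolition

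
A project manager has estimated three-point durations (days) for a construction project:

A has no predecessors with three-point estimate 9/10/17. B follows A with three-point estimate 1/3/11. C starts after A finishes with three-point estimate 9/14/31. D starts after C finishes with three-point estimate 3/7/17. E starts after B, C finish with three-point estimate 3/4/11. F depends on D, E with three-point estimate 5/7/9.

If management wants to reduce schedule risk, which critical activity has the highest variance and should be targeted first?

C

te_A = (9 + 4·10 + 17)/6 = 66/6 = 11; σ²_A = ((17−9)/6)² = 1.778
te_B = (1 + 4·3 + 11)/6 = 24/6 = 4; σ²_B = ((11−1)/6)² = 2.778
te_C = (9 + 4·14 + 31)/6 = 96/6 = 16; σ²_C = ((31−9)/6)² = 13.444
te_D = (3 + 4·7 + 17)/6 = 48/6 = 8; σ²_D = ((17−3)/6)² = 5.444
te_E = (3 + 4·4 + 11)/6 = 30/6 = 5; σ²_E = ((11−3)/6)² = 1.778
te_F = (5 + 4·7 + 9)/6 = 42/6 = 7; σ²_F = ((9−5)/6)² = 0.444

Forward pass:
ES_A = 0; EF_A = 11
ES_B = 11; EF_B = 11+4 = 15
ES_C = 11; EF_C = 11+16 = 27
ES_D = 27; EF_D = 27+8 = 35
ES_E = max(EF_B=15, EF_C=27) = 27; EF_E = 27+5 = 32
ES_F = max(EF_D=35, EF_E=32) = 35; EF_F = 35+7 = 42
Expected project duration μ = 42 days. Critical path: A → C → D → F.

Variances on critical path: σ²_A=1.778, σ²_C=13.444, σ²_D=5.444, σ²_F=0.444.
Largest is σ²_C = 13.444.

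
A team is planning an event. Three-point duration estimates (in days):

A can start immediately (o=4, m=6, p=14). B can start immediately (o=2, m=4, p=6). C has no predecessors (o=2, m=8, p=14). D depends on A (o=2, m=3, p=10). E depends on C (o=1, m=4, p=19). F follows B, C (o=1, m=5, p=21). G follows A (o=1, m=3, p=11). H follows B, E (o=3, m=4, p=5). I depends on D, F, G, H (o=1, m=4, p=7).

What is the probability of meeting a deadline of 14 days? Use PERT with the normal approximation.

te_A = (4 + 4·6 + 14)/6 = 42/6 = 7; σ²_A = ((14−4)/6)² = 2.778
te_B = (2 + 4·4 + 6)/6 = 24/6 = 4; σ²_B = ((6−2)/6)² = 0.444
te_C = (2 + 4·8 + 14)/6 = 48/6 = 8; σ²_C = ((14−2)/6)² = 4.000
te_D = (2 + 4·3 + 10)/6 = 24/6 = 4; σ²_D = ((10−2)/6)² = 1.778
te_E = (1 + 4·4 + 19)/6 = 36/6 = 6; σ²_E = ((19−1)/6)² = 9.000
te_F = (1 + 4·5 + 21)/6 = 42/6 = 7; σ²_F = ((21−1)/6)² = 11.111
te_G = (1 + 4·3 + 11)/6 = 24/6 = 4; σ²_G = ((11−1)/6)² = 2.778
te_H = (3 + 4·4 + 5)/6 = 24/6 = 4; σ²_H = ((5−3)/6)² = 0.111
te_I = (1 + 4·4 + 7)/6 = 24/6 = 4; σ²_I = ((7−1)/6)² = 1.000

Forward pass:
ES_A = 0; EF_A = 7
ES_B = 0; EF_B = 4
ES_C = 0; EF_C = 8
ES_D = 7; EF_D = 7+4 = 11
ES_E = 8; EF_E = 8+6 = 14
ES_F = max(EF_B=4, EF_C=8) = 8; EF_F = 8+7 = 15
ES_G = 7; EF_G = 7+4 = 11
ES_H = max(EF_B=4, EF_E=14) = 14; EF_H = 14+4 = 18
ES_I = max(EF_D=11, EF_F=15, EF_G=11, EF_H=18) = 18; EF_I = 18+4 = 22
Expected project duration μ = 22 days. Critical path: C → E → H → I.

Variance along critical path = 4.000 + 9.000 + 0.111 + 1.000 = 14.111; σ = √14.111 = 3.756 days.
Z = (14 − 22) / 3.756 = -2.130
P(T ≤ 14) = Φ(-2.130) ≈ 0.017

0.017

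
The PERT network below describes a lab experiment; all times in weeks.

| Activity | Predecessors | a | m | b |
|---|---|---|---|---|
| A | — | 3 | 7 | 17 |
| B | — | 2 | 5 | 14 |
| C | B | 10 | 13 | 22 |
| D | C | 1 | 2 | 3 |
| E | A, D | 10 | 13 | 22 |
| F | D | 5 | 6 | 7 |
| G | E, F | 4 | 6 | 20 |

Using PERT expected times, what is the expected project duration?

44 weeks

te_A = (3 + 4·7 + 17)/6 = 48/6 = 8
te_B = (2 + 4·5 + 14)/6 = 36/6 = 6
te_C = (10 + 4·13 + 22)/6 = 84/6 = 14
te_D = (1 + 4·2 + 3)/6 = 12/6 = 2
te_E = (10 + 4·13 + 22)/6 = 84/6 = 14
te_F = (5 + 4·6 + 7)/6 = 36/6 = 6
te_G = (4 + 4·6 + 20)/6 = 48/6 = 8

Forward pass:
ES_A = 0; EF_A = 8
ES_B = 0; EF_B = 6
ES_C = 6; EF_C = 6+14 = 20
ES_D = 20; EF_D = 20+2 = 22
ES_E = max(EF_A=8, EF_D=22) = 22; EF_E = 22+14 = 36
ES_F = 22; EF_F = 22+6 = 28
ES_G = max(EF_E=36, EF_F=28) = 36; EF_G = 36+8 = 44
Expected project duration μ = 44 weeks. Critical path: B → C → D → E → G.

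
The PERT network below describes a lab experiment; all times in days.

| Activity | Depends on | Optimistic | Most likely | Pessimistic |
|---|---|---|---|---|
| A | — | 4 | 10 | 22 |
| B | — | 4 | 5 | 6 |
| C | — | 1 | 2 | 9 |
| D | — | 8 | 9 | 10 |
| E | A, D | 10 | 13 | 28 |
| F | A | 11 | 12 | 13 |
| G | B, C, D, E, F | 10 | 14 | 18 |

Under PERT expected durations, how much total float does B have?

te_A = (4 + 4·10 + 22)/6 = 66/6 = 11
te_B = (4 + 4·5 + 6)/6 = 30/6 = 5
te_C = (1 + 4·2 + 9)/6 = 18/6 = 3
te_D = (8 + 4·9 + 10)/6 = 54/6 = 9
te_E = (10 + 4·13 + 28)/6 = 90/6 = 15
te_F = (11 + 4·12 + 13)/6 = 72/6 = 12
te_G = (10 + 4·14 + 18)/6 = 84/6 = 14

Forward pass:
ES_A = 0; EF_A = 11
ES_B = 0; EF_B = 5
ES_C = 0; EF_C = 3
ES_D = 0; EF_D = 9
ES_E = max(EF_A=11, EF_D=9) = 11; EF_E = 11+15 = 26
ES_F = 11; EF_F = 11+12 = 23
ES_G = max(EF_B=5, EF_C=3, EF_D=9, EF_E=26, EF_F=23) = 26; EF_G = 26+14 = 40
Expected project duration μ = 40 days. Critical path: A → E → G.

Backward pass:
LF_G = 40; LS_G = 40−14 = 26
LF_F = LS_G = 26; LS_F = 26−12 = 14
LF_E = LS_G = 26; LS_E = 26−15 = 11
LF_D = min(LS_E=11, LS_G=26) = 11; LS_D = 11−9 = 2
LF_C = LS_G = 26; LS_C = 26−3 = 23
LF_B = LS_G = 26; LS_B = 26−5 = 21
LF_A = min(LS_E=11, LS_F=14) = 11; LS_A = 11−11 = 0
Slack_B = LS_B − ES_B = 21 − 0 = 21

21 days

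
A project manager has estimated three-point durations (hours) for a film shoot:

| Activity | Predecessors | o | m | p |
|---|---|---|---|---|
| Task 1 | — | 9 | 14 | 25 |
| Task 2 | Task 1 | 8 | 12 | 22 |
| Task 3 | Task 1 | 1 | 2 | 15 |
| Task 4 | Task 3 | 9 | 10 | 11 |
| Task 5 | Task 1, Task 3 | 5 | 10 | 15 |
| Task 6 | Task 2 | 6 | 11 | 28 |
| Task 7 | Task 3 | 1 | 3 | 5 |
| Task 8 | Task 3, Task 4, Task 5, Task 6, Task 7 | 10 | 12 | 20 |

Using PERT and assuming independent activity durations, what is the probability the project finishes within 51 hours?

te_Task 1 = (9 + 4·14 + 25)/6 = 90/6 = 15; σ²_Task 1 = ((25−9)/6)² = 7.111
te_Task 2 = (8 + 4·12 + 22)/6 = 78/6 = 13; σ²_Task 2 = ((22−8)/6)² = 5.444
te_Task 3 = (1 + 4·2 + 15)/6 = 24/6 = 4; σ²_Task 3 = ((15−1)/6)² = 5.444
te_Task 4 = (9 + 4·10 + 11)/6 = 60/6 = 10; σ²_Task 4 = ((11−9)/6)² = 0.111
te_Task 5 = (5 + 4·10 + 15)/6 = 60/6 = 10; σ²_Task 5 = ((15−5)/6)² = 2.778
te_Task 6 = (6 + 4·11 + 28)/6 = 78/6 = 13; σ²_Task 6 = ((28−6)/6)² = 13.444
te_Task 7 = (1 + 4·3 + 5)/6 = 18/6 = 3; σ²_Task 7 = ((5−1)/6)² = 0.444
te_Task 8 = (10 + 4·12 + 20)/6 = 78/6 = 13; σ²_Task 8 = ((20−10)/6)² = 2.778

Forward pass:
ES_Task 1 = 0; EF_Task 1 = 15
ES_Task 2 = 15; EF_Task 2 = 15+13 = 28
ES_Task 3 = 15; EF_Task 3 = 15+4 = 19
ES_Task 4 = 19; EF_Task 4 = 19+10 = 29
ES_Task 5 = max(EF_Task 1=15, EF_Task 3=19) = 19; EF_Task 5 = 19+10 = 29
ES_Task 6 = 28; EF_Task 6 = 28+13 = 41
ES_Task 7 = 19; EF_Task 7 = 19+3 = 22
ES_Task 8 = max(EF_Task 3=19, EF_Task 4=29, EF_Task 5=29, EF_Task 6=41, EF_Task 7=22) = 41; EF_Task 8 = 41+13 = 54
Expected project duration μ = 54 hours. Critical path: Task 1 → Task 2 → Task 6 → Task 8.

Variance along critical path = 7.111 + 5.444 + 13.444 + 2.778 = 28.778; σ = √28.778 = 5.364 hours.
Z = (51 − 54) / 5.364 = -0.559
P(T ≤ 51) = Φ(-0.559) ≈ 0.288

0.288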